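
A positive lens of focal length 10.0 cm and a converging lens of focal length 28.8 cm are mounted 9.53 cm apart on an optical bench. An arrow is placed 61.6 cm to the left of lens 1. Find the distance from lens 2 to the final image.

Lens 1: 1/d_i1 = 1/f₁ − 1/d_o1 = 1/(10.0) − 1/(61.6) = 0.08377, so d_i1 = 11.94 cm.
The intermediate image is 11.94 cm to the right of lens 1, which lies 2.410 cm to the right of lens 2 — a virtual object — so d_o2 = −2.410 cm.
Lens 2: 1/d_i2 = 1/f₂ − 1/d_o2 = 1/(28.8) − 1/(-2.410) = 0.4497, so d_i2 = 2.22 cm.
The final image is real, 2.22 cm to the right of lens 2 (overall magnification ≈ -0.18).

2.22 cm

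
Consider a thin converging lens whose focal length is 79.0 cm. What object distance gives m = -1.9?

m = −d_i/d_o ⇒ d_i = −m·d_o.
1/f = 1/d_o + 1/d_i = 1/d_o − 1/(m·d_o) = (1 − 1/m)/d_o, so d_o = f(1 − 1/m) = (79.00)(1 − 1/(-1.9)) = 121 cm.

121 cm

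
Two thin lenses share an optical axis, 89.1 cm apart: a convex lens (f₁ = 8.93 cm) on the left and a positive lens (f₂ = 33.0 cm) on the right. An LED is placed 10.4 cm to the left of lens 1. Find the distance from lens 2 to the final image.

Lens 1: 1/d_i1 = 1/f₁ − 1/d_o1 = 1/(8.93) − 1/(10.4) = 0.01583, so d_i1 = 63.18 cm.
The intermediate image is 63.18 cm to the right of lens 1, which is 89.1 − (63.18) = 25.92 cm to the left of lens 2, so d_o2 = +25.92 cm.
Lens 2: 1/d_i2 = 1/f₂ − 1/d_o2 = 1/(33.0) − 1/(25.92) = -0.008277, so d_i2 = -121 cm.
The final image is virtual, 121 cm to the left of lens 2 (overall magnification ≈ -28).

121 cm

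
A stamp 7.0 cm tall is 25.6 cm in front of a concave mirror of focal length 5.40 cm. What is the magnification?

1/d_i = 1/f − 1/d_o = 1/(5.400) − 1/(25.6) = 0.1461, so d_i = 6.844 cm.
m = −d_i/d_o = −(6.844)/(25.6) = -0.267.
The image is real, inverted and reduced, in front of the mirror.

m = -0.267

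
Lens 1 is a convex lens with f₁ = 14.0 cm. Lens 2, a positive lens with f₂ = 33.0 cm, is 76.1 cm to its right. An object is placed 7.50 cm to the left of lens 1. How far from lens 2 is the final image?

Lens 1: 1/d_i1 = 1/f₁ − 1/d_o1 = 1/(14.0) − 1/(7.50) = -0.06190, so d_i1 = -16.15 cm.
The intermediate image is 16.15 cm to the left of lens 1 (virtual), which is 76.1 − (-16.15) = 92.25 cm to the left of lens 2, so d_o2 = +92.25 cm.
Lens 2: 1/d_i2 = 1/f₂ − 1/d_o2 = 1/(33.0) − 1/(92.25) = 0.01946, so d_i2 = 51.4 cm.
The final image is real, 51.4 cm to the right of lens 2 (overall magnification ≈ -1.2).

51.4 cm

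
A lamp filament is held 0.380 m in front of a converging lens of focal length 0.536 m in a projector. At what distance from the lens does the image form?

Lens equation: 1/q = 1/f − 1/p = 1/(0.5360) − 1/(0.380) = 1.866 − 2.632 = -0.7659, so q = -1.31 m.
The image is virtual, upright and enlarged, on the same side as the object.

1.31 m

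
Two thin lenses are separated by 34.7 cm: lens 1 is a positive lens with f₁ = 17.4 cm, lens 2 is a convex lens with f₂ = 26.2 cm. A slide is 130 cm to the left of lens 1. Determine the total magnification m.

m = -0.349

Lens 1: 1/d_i1 = 1/(17.4) − 1/(130) = 0.04978, so d_i1 = 20.09 cm; m₁ = −d_i1/d_o1 = -0.1545.
d_o2 = 34.7 − (20.09) = 14.61 cm.
Lens 2: 1/d_i2 = 1/(26.2) − 1/(14.61) = -0.03028, so d_i2 = -33.03 cm; m₂ = −d_i2/d_o2 = +2.261.
m = m₁·m₂ = (-0.1545)(+2.261) = -0.349.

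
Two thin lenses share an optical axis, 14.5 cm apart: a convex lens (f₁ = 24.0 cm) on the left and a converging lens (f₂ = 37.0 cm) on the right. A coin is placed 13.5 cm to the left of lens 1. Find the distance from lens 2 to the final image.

Lens 1: 1/d_i1 = 1/f₁ − 1/d_o1 = 1/(24.0) − 1/(13.5) = -0.03241, so d_i1 = -30.86 cm.
The intermediate image is 30.86 cm to the left of lens 1 (virtual), which is 14.5 − (-30.86) = 45.36 cm to the left of lens 2, so d_o2 = +45.36 cm.
Lens 2: 1/d_i2 = 1/f₂ − 1/d_o2 = 1/(37.0) − 1/(45.36) = 0.004981, so d_i2 = 201 cm.
The final image is real, 201 cm to the right of lens 2 (overall magnification ≈ -10).

201 cm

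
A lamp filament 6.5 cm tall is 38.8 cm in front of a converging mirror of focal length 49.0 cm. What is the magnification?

1/d_i = 1/f − 1/d_o = 1/(49.00) − 1/(38.8) = -0.005365, so d_i = -186.4 cm.
m = −d_i/d_o = −(-186.4)/(38.8) = +4.80.
The image is virtual, upright and enlarged, behind the mirror.

m = +4.80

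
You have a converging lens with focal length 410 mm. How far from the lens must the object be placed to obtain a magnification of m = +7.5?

355 mm

m = −d_i/d_o ⇒ d_i = −m·d_o.
1/f = 1/d_o + 1/d_i = 1/d_o − 1/(m·d_o) = (1 − 1/m)/d_o, so d_o = f(1 − 1/m) = (410.0)(1 − 1/(+7.5)) = 355 mm.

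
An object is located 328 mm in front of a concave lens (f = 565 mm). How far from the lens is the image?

For a concave lens, f = -565 mm.
Lens equation: 1/s_i = 1/f − 1/s_o = 1/(-565.0) − 1/(328) = -0.001770 − 0.003049 = -0.004819, so s_i = -208 mm.
The image is virtual, upright and reduced, on the same side as the object.

208 mm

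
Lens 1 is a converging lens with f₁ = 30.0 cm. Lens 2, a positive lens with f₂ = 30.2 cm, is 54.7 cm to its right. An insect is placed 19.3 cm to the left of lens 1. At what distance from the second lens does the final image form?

Lens 1: 1/d_i1 = 1/f₁ − 1/d_o1 = 1/(30.0) − 1/(19.3) = -0.01848, so d_i1 = -54.11 cm.
The intermediate image is 54.11 cm to the left of lens 1 (virtual), which is 54.7 − (-54.11) = 108.8 cm to the left of lens 2, so d_o2 = +108.8 cm.
Lens 2: 1/d_i2 = 1/f₂ − 1/d_o2 = 1/(30.2) − 1/(108.8) = 0.02392, so d_i2 = 41.8 cm.
The final image is real, 41.8 cm to the right of lens 2 (overall magnification ≈ -1.1).

41.8 cm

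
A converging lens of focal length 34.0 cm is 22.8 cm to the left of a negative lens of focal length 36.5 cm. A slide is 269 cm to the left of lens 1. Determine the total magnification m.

m = -0.259

Lens 1: 1/d_i1 = 1/(34.0) − 1/(269) = 0.02569, so d_i1 = 38.92 cm; m₁ = −d_i1/d_o1 = -0.1447.
d_o2 = 22.8 − (38.92) = -16.12 cm (virtual object).
f₂ = −36.5 cm (diverging).
Lens 2: 1/d_i2 = 1/(-36.5) − 1/(-16.12) = 0.03464, so d_i2 = 28.87 cm; m₂ = −d_i2/d_o2 = +1.791.
m = m₁·m₂ = (-0.1447)(+1.791) = -0.259.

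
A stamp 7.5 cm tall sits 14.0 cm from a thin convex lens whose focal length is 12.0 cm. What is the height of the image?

45.0 cm

1/d_i = 1/f − 1/d_o = 1/(12.00) − 1/(14.0) = 0.01190, so d_i = 84.00 cm.
m = −d_i/d_o = -6.000.
|h_i| = |m|·h_o = 6.000 × 7.5 = 45.0 cm. The image is real, inverted and enlarged, on the far side of the lens.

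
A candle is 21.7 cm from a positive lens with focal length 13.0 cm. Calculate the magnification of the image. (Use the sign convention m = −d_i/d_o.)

1/d_i = 1/f − 1/d_o = 1/(13.00) − 1/(21.7) = 0.03084, so d_i = 32.43 cm.
m = −d_i/d_o = −(32.43)/(21.7) = -1.49.
The image is real, inverted and enlarged, on the far side of the lens.

m = -1.49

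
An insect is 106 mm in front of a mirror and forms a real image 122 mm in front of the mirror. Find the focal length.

Real image ⇒ d_i = +122 mm.
1/f = 1/d_o + 1/d_i = 1/(106) + 1/(122) = 0.01763, so f = 56.7 mm.
Since f is positive, the mirror is concave.

f = 56.7 mm (concave)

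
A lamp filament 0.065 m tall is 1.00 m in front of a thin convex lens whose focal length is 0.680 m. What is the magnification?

1/d_i = 1/f − 1/d_o = 1/(0.6800) − 1/(1.00) = 0.4706, so d_i = 2.125 m.
m = −d_i/d_o = −(2.125)/(1.00) = -2.12.
The image is real, inverted and enlarged, on the far side of the lens.

m = -2.12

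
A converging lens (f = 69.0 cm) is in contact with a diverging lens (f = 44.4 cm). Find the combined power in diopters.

P = -0.803 D

P₁ = 1/f₁ = 1/(0.690 m) = +1.449 D; P₂ = 1/f₂ = 1/(-0.444 m) = -2.252 D.
For thin lenses in contact, P = P₁ + P₂ = (+1.449) + (-2.252) = -0.803 D.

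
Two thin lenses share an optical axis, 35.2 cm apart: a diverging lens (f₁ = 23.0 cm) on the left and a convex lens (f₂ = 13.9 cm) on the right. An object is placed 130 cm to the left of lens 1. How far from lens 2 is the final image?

Lens 1 is diverging, so f₁ = −23.0 cm.
Lens 1: 1/d_i1 = 1/f₁ − 1/d_o1 = 1/(-23.0) − 1/(130) = -0.05117, so d_i1 = -19.54 cm.
The intermediate image is 19.54 cm to the left of lens 1 (virtual), which is 35.2 − (-19.54) = 54.74 cm to the left of lens 2, so d_o2 = +54.74 cm.
Lens 2: 1/d_i2 = 1/f₂ − 1/d_o2 = 1/(13.9) − 1/(54.74) = 0.05367, so d_i2 = 18.6 cm.
The final image is real, 18.6 cm to the right of lens 2 (overall magnification ≈ -0.051).

18.6 cm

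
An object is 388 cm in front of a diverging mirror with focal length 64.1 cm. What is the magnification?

m = +0.142

For a diverging mirror, f = -64.1 cm.
1/d_i = 1/f − 1/d_o = 1/(-64.10) − 1/(388) = -0.01818, so d_i = -55.01 cm.
m = −d_i/d_o = −(-55.01)/(388) = +0.142.
The image is virtual, upright and reduced, behind the mirror.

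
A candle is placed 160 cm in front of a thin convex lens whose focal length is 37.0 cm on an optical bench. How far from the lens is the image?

Thin-lens equation: 1/q = 1/f − 1/p = 1/(37.00) − 1/(160) = 0.02703 − 0.006250 = 0.02078, so q = 48.1 cm.
The image is real, inverted and reduced, on the far side of the lens.

48.1 cm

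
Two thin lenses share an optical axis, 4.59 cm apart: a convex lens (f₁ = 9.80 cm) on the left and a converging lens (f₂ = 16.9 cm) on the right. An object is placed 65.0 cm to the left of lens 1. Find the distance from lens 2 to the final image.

Lens 1: 1/d_i1 = 1/f₁ − 1/d_o1 = 1/(9.80) − 1/(65.0) = 0.08666, so d_i1 = 11.54 cm.
The intermediate image is 11.54 cm to the right of lens 1, which lies 6.950 cm to the right of lens 2 — a virtual object — so d_o2 = −6.950 cm.
Lens 2: 1/d_i2 = 1/f₂ − 1/d_o2 = 1/(16.9) − 1/(-6.950) = 0.2031, so d_i2 = 4.92 cm.
The final image is real, 4.92 cm to the right of lens 2 (overall magnification ≈ -0.13).

4.92 cm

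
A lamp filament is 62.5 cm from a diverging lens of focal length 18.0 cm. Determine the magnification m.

For a diverging lens, f = -18.0 cm.
1/d_i = 1/f − 1/d_o = 1/(-18.00) − 1/(62.5) = -0.07156, so d_i = -13.98 cm.
m = −d_i/d_o = −(-13.98)/(62.5) = +0.224.
The image is virtual, upright and reduced, on the same side as the object.

m = +0.224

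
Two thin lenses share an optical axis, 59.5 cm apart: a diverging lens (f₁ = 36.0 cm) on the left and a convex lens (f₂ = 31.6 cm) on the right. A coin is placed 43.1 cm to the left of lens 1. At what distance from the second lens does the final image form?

Lens 1 is diverging, so f₁ = −36.0 cm.
Lens 1: 1/d_i1 = 1/f₁ − 1/d_o1 = 1/(-36.0) − 1/(43.1) = -0.05098, so d_i1 = -19.62 cm.
The intermediate image is 19.62 cm to the left of lens 1 (virtual), which is 59.5 − (-19.62) = 79.12 cm to the left of lens 2, so d_o2 = +79.12 cm.
Lens 2: 1/d_i2 = 1/f₂ − 1/d_o2 = 1/(31.6) − 1/(79.12) = 0.01901, so d_i2 = 52.6 cm.
The final image is real, 52.6 cm to the right of lens 2 (overall magnification ≈ -0.30).

52.6 cm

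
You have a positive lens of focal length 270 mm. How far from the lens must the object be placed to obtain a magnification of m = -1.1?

m = −d_i/d_o ⇒ d_i = −m·d_o.
1/f = 1/d_o + 1/d_i = 1/d_o − 1/(m·d_o) = (1 − 1/m)/d_o, so d_o = f(1 − 1/m) = (270.0)(1 − 1/(-1.1)) = 515 mm.

515 mm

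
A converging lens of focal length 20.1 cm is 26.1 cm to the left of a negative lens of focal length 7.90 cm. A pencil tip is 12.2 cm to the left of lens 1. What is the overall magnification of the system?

m = +0.309

Lens 1: 1/d_i1 = 1/(20.1) − 1/(12.2) = -0.03222, so d_i1 = -31.04 cm; m₁ = −d_i1/d_o1 = +2.544.
d_o2 = 26.1 − (-31.04) = 57.14 cm.
f₂ = −7.90 cm (diverging).
Lens 2: 1/d_i2 = 1/(-7.90) − 1/(57.14) = -0.1441, so d_i2 = -6.940 cm; m₂ = −d_i2/d_o2 = +0.1215.
m = m₁·m₂ = (+2.544)(+0.1215) = +0.309.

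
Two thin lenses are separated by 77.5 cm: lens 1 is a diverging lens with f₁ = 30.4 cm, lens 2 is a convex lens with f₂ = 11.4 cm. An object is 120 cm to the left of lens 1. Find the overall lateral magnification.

f₁ = −30.4 cm (diverging).
Lens 1: 1/d_i1 = 1/(-30.4) − 1/(120) = -0.04123, so d_i1 = -24.26 cm; m₁ = −d_i1/d_o1 = +0.2022.
d_o2 = 77.5 − (-24.26) = 101.8 cm.
Lens 2: 1/d_i2 = 1/(11.4) − 1/(101.8) = 0.07790, so d_i2 = 12.84 cm; m₂ = −d_i2/d_o2 = -0.1261.
m = m₁·m₂ = (+0.2022)(-0.1261) = -0.0255.

m = -0.0255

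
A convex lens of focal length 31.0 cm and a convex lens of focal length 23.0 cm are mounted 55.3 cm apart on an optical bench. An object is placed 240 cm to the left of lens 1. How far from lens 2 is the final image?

Lens 1: 1/d_i1 = 1/f₁ − 1/d_o1 = 1/(31.0) − 1/(240) = 0.02809, so d_i1 = 35.60 cm.
The intermediate image is 35.60 cm to the right of lens 1, which is 55.3 − (35.60) = 19.70 cm to the left of lens 2, so d_o2 = +19.70 cm.
Lens 2: 1/d_i2 = 1/f₂ − 1/d_o2 = 1/(23.0) − 1/(19.70) = -0.007283, so d_i2 = -137 cm.
The final image is virtual, 137 cm to the left of lens 2 (overall magnification ≈ -1.0).

137 cm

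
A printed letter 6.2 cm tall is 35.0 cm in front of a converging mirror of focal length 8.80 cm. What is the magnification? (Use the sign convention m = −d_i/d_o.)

m = -0.336

1/d_i = 1/f − 1/d_o = 1/(8.800) − 1/(35.0) = 0.08506, so d_i = 11.76 cm.
m = −d_i/d_o = −(11.76)/(35.0) = -0.336.
The image is real, inverted and reduced, in front of the mirror.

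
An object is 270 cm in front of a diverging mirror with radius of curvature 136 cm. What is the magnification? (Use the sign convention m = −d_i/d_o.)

m = +0.201

f = R/2 = 136/2 = 68.00 cm; for a diverging mirror, f = -68.00 cm.
1/d_i = 1/f − 1/d_o = 1/(-68.00) − 1/(270) = -0.01841, so d_i = -54.32 cm.
m = −d_i/d_o = −(-54.32)/(270) = +0.201.
The image is virtual, upright and reduced, behind the mirror.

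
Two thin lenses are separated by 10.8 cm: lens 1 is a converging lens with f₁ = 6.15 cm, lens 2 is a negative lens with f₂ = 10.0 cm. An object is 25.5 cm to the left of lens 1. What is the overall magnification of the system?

m = -0.250

Lens 1: 1/d_i1 = 1/(6.15) − 1/(25.5) = 0.1234, so d_i1 = 8.105 cm; m₁ = −d_i1/d_o1 = -0.3178.
d_o2 = 10.8 − (8.105) = 2.695 cm.
f₂ = −10.0 cm (diverging).
Lens 2: 1/d_i2 = 1/(-10.0) − 1/(2.695) = -0.4711, so d_i2 = -2.123 cm; m₂ = −d_i2/d_o2 = +0.7877.
m = m₁·m₂ = (-0.3178)(+0.7877) = -0.250.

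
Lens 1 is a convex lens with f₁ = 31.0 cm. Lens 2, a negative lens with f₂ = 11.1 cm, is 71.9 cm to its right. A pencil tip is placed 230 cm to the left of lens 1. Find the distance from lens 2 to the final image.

8.49 cm

Lens 1: 1/d_i1 = 1/f₁ − 1/d_o1 = 1/(31.0) − 1/(230) = 0.02791, so d_i1 = 35.83 cm.
The intermediate image is 35.83 cm to the right of lens 1, which is 71.9 − (35.83) = 36.07 cm to the left of lens 2, so d_o2 = +36.07 cm.
Lens 2 is diverging, so f₂ = −11.1 cm.
Lens 2: 1/d_i2 = 1/f₂ − 1/d_o2 = 1/(-11.1) − 1/(36.07) = -0.1178, so d_i2 = -8.49 cm.
The final image is virtual, 8.49 cm to the left of lens 2 (overall magnification ≈ -0.037).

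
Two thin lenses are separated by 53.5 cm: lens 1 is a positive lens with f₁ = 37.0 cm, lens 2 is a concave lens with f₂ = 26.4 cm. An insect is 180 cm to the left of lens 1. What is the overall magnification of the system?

m = -0.205

Lens 1: 1/d_i1 = 1/(37.0) − 1/(180) = 0.02147, so d_i1 = 46.57 cm; m₁ = −d_i1/d_o1 = -0.2587.
d_o2 = 53.5 − (46.57) = 6.930 cm.
f₂ = −26.4 cm (diverging).
Lens 2: 1/d_i2 = 1/(-26.4) − 1/(6.930) = -0.1822, so d_i2 = -5.489 cm; m₂ = −d_i2/d_o2 = +0.7921.
m = m₁·m₂ = (-0.2587)(+0.7921) = -0.205.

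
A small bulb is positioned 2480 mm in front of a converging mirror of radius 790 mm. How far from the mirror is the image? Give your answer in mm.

470 mm

f = R/2 = 790/2 = 395.0 mm.
Mirror equation: 1/v = 1/f − 1/u = 1/(395.0) − 1/(2480) = 0.002532 − 0.0004032 = 0.002128, so v = 470 mm.
The image is real, inverted and reduced, in front of the mirror.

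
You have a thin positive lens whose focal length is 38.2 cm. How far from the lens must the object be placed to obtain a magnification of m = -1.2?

m = −d_i/d_o ⇒ d_i = −m·d_o.
1/f = 1/d_o + 1/d_i = 1/d_o − 1/(m·d_o) = (1 − 1/m)/d_o, so d_o = f(1 − 1/m) = (38.20)(1 − 1/(-1.2)) = 70.0 cm.

70.0 cm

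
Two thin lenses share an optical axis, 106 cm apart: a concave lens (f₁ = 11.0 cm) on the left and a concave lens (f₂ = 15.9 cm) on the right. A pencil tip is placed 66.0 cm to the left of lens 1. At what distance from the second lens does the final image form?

14.0 cm

Lens 1 is diverging, so f₁ = −11.0 cm.
Lens 1: 1/d_i1 = 1/f₁ − 1/d_o1 = 1/(-11.0) − 1/(66.0) = -0.1061, so d_i1 = -9.429 cm.
The intermediate image is 9.429 cm to the left of lens 1 (virtual), which is 106 − (-9.429) = 115.4 cm to the left of lens 2, so d_o2 = +115.4 cm.
Lens 2 is diverging, so f₂ = −15.9 cm.
Lens 2: 1/d_i2 = 1/f₂ − 1/d_o2 = 1/(-15.9) − 1/(115.4) = -0.07156, so d_i2 = -14.0 cm.
The final image is virtual, 14.0 cm to the left of lens 2 (overall magnification ≈ 0.017).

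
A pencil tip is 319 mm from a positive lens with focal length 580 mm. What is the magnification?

m = +2.22

1/d_i = 1/f − 1/d_o = 1/(580.0) − 1/(319) = -0.001411, so d_i = -708.9 mm.
m = −d_i/d_o = −(-708.9)/(319) = +2.22.
The image is virtual, upright and enlarged, on the same side as the object.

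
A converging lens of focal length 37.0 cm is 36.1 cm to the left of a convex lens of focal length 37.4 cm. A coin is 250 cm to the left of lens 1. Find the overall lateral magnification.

Lens 1: 1/d_i1 = 1/(37.0) − 1/(250) = 0.02303, so d_i1 = 43.43 cm; m₁ = −d_i1/d_o1 = -0.1737.
d_o2 = 36.1 − (43.43) = -7.330 cm (virtual object).
Lens 2: 1/d_i2 = 1/(37.4) − 1/(-7.330) = 0.1632, so d_i2 = 6.129 cm; m₂ = −d_i2/d_o2 = +0.8361.
m = m₁·m₂ = (-0.1737)(+0.8361) = -0.145.

m = -0.145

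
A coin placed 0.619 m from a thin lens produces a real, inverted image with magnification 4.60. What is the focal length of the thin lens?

m = −d_i/d_o ⇒ d_i = −m·d_o = −(-4.60)·(0.619) = 2.847 m.
1/f = 1/d_o + 1/d_i = 1/(0.619) + 1/(2.847) = 1.967, so f = 0.508 m.
Since f is positive, the thin lens is converging.

f = 0.508 m (converging)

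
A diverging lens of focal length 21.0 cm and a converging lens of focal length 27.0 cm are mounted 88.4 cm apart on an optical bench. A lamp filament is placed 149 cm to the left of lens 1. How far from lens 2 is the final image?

36.1 cm

Lens 1 is diverging, so f₁ = −21.0 cm.
Lens 1: 1/d_i1 = 1/f₁ − 1/d_o1 = 1/(-21.0) − 1/(149) = -0.05433, so d_i1 = -18.41 cm.
The intermediate image is 18.41 cm to the left of lens 1 (virtual), which is 88.4 − (-18.41) = 106.8 cm to the left of lens 2, so d_o2 = +106.8 cm.
Lens 2: 1/d_i2 = 1/f₂ − 1/d_o2 = 1/(27.0) − 1/(106.8) = 0.02767, so d_i2 = 36.1 cm.
The final image is real, 36.1 cm to the right of lens 2 (overall magnification ≈ -0.042).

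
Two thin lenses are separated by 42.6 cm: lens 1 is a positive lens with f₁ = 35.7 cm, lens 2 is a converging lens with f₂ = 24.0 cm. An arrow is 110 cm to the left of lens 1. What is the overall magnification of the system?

m = -0.337

Lens 1: 1/d_i1 = 1/(35.7) − 1/(110) = 0.01892, so d_i1 = 52.85 cm; m₁ = −d_i1/d_o1 = -0.4805.
d_o2 = 42.6 − (52.85) = -10.25 cm (virtual object).
Lens 2: 1/d_i2 = 1/(24.0) − 1/(-10.25) = 0.1392, so d_i2 = 7.182 cm; m₂ = −d_i2/d_o2 = +0.7007.
m = m₁·m₂ = (-0.4805)(+0.7007) = -0.337.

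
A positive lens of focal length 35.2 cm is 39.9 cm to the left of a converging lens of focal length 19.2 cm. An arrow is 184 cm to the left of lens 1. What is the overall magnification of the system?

Lens 1: 1/d_i1 = 1/(35.2) − 1/(184) = 0.02297, so d_i1 = 43.53 cm; m₁ = −d_i1/d_o1 = -0.2366.
d_o2 = 39.9 − (43.53) = -3.630 cm (virtual object).
Lens 2: 1/d_i2 = 1/(19.2) − 1/(-3.630) = 0.3276, so d_i2 = 3.053 cm; m₂ = −d_i2/d_o2 = +0.8410.
m = m₁·m₂ = (-0.2366)(+0.8410) = -0.199.

m = -0.199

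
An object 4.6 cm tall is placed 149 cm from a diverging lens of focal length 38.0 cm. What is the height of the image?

0.935 cm

For a diverging lens, f = -38.0 cm.
1/d_i = 1/f − 1/d_o = 1/(-38.00) − 1/(149) = -0.03303, so d_i = -30.28 cm.
m = −d_i/d_o = +0.2032.
|h_i| = |m|·h_o = 0.2032 × 4.6 = 0.935 cm. The image is virtual, upright and reduced, on the same side as the object.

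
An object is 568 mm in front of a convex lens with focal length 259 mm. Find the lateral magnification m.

m = -0.838

1/d_i = 1/f − 1/d_o = 1/(259.0) − 1/(568) = 0.002100, so d_i = 476.1 mm.
m = −d_i/d_o = −(476.1)/(568) = -0.838.
The image is real, inverted and reduced, on the far side of the lens.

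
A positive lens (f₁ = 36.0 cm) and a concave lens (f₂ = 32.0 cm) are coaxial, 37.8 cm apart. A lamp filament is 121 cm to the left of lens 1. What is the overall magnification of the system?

Lens 1: 1/d_i1 = 1/(36.0) − 1/(121) = 0.01951, so d_i1 = 51.25 cm; m₁ = −d_i1/d_o1 = -0.4236.
d_o2 = 37.8 − (51.25) = -13.45 cm (virtual object).
f₂ = −32.0 cm (diverging).
Lens 2: 1/d_i2 = 1/(-32.0) − 1/(-13.45) = 0.04310, so d_i2 = 23.20 cm; m₂ = −d_i2/d_o2 = +1.725.
m = m₁·m₂ = (-0.4236)(+1.725) = -0.731.

m = -0.731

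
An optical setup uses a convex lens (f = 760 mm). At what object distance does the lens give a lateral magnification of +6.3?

639 mm

m = −d_i/d_o ⇒ d_i = −m·d_o.
1/f = 1/d_o + 1/d_i = 1/d_o − 1/(m·d_o) = (1 − 1/m)/d_o, so d_o = f(1 − 1/m) = (760.0)(1 − 1/(+6.3)) = 639 mm.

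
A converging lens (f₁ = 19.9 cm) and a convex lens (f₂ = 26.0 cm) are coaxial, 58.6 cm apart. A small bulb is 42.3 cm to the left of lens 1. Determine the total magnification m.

Lens 1: 1/d_i1 = 1/(19.9) − 1/(42.3) = 0.02661, so d_i1 = 37.58 cm; m₁ = −d_i1/d_o1 = -0.8884.
d_o2 = 58.6 − (37.58) = 21.02 cm.
Lens 2: 1/d_i2 = 1/(26.0) − 1/(21.02) = -0.009112, so d_i2 = -109.7 cm; m₂ = −d_i2/d_o2 = +5.221.
m = m₁·m₂ = (-0.8884)(+5.221) = -4.64.

m = -4.64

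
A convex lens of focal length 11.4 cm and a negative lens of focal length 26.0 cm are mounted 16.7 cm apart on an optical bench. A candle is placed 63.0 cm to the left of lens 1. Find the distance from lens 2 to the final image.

2.51 cm

Lens 1: 1/d_i1 = 1/f₁ − 1/d_o1 = 1/(11.4) − 1/(63.0) = 0.07185, so d_i1 = 13.92 cm.
The intermediate image is 13.92 cm to the right of lens 1, which is 16.7 − (13.92) = 2.780 cm to the left of lens 2, so d_o2 = +2.780 cm.
Lens 2 is diverging, so f₂ = −26.0 cm.
Lens 2: 1/d_i2 = 1/f₂ − 1/d_o2 = 1/(-26.0) − 1/(2.780) = -0.3982, so d_i2 = -2.51 cm.
The final image is virtual, 2.51 cm to the left of lens 2 (overall magnification ≈ -0.20).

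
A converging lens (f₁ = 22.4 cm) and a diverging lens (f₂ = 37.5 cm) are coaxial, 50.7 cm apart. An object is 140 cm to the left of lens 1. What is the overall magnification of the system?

Lens 1: 1/d_i1 = 1/(22.4) − 1/(140) = 0.03750, so d_i1 = 26.67 cm; m₁ = −d_i1/d_o1 = -0.1905.
d_o2 = 50.7 − (26.67) = 24.03 cm.
f₂ = −37.5 cm (diverging).
Lens 2: 1/d_i2 = 1/(-37.5) − 1/(24.03) = -0.06828, so d_i2 = -14.65 cm; m₂ = −d_i2/d_o2 = +0.6095.
m = m₁·m₂ = (-0.1905)(+0.6095) = -0.116.

m = -0.116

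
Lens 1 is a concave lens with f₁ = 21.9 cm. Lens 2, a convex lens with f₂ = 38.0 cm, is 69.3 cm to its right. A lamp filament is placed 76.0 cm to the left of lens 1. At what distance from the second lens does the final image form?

Lens 1 is diverging, so f₁ = −21.9 cm.
Lens 1: 1/d_i1 = 1/f₁ − 1/d_o1 = 1/(-21.9) − 1/(76.0) = -0.05882, so d_i1 = -17.00 cm.
The intermediate image is 17.00 cm to the left of lens 1 (virtual), which is 69.3 − (-17.00) = 86.30 cm to the left of lens 2, so d_o2 = +86.30 cm.
Lens 2: 1/d_i2 = 1/f₂ − 1/d_o2 = 1/(38.0) − 1/(86.30) = 0.01473, so d_i2 = 67.9 cm.
The final image is real, 67.9 cm to the right of lens 2 (overall magnification ≈ -0.18).

67.9 cm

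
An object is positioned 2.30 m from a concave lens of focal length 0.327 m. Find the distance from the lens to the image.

For a concave lens, f = -0.327 m.
Thin-lens equation: 1/s_i = 1/f − 1/s_o = 1/(-0.3270) − 1/(2.30) = -3.058 − 0.4348 = -3.493, so s_i = -0.286 m.
The image is virtual, upright and reduced, on the same side as the object.

0.286 m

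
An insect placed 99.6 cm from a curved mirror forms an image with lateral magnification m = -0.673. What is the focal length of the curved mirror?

m = −d_i/d_o ⇒ d_i = −m·d_o = −(-0.673)·(99.6) = 67.03 cm.
1/f = 1/d_o + 1/d_i = 1/(99.6) + 1/(67.03) = 0.02496, so f = 40.1 cm.
Since f is positive, the curved mirror is concave.

f = 40.1 cm (concave)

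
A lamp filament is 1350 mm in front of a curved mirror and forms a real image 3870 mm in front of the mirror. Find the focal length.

f = 1000 mm (concave)

Real image ⇒ d_i = +3870 mm.
1/f = 1/d_o + 1/d_i = 1/(1350) + 1/(3870) = 0.0009991, so f = 1000 mm.
Since f is positive, the curved mirror is concave.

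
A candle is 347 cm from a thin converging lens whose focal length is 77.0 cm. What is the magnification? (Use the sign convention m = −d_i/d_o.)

1/d_i = 1/f − 1/d_o = 1/(77.00) − 1/(347) = 0.01011, so d_i = 98.96 cm.
m = −d_i/d_o = −(98.96)/(347) = -0.285.
The image is real, inverted and reduced, on the far side of the lens.

m = -0.285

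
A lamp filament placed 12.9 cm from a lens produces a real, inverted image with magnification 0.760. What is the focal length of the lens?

f = 5.57 cm (converging)

m = −d_i/d_o ⇒ d_i = −m·d_o = −(-0.760)·(12.9) = 9.804 cm.
1/f = 1/d_o + 1/d_i = 1/(12.9) + 1/(9.804) = 0.1795, so f = 5.57 cm.
Since f is positive, the lens is converging.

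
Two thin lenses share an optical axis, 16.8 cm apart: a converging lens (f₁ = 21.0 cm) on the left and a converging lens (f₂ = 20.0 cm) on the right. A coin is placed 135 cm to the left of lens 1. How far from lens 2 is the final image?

Lens 1: 1/d_i1 = 1/f₁ − 1/d_o1 = 1/(21.0) − 1/(135) = 0.04021, so d_i1 = 24.87 cm.
The intermediate image is 24.87 cm to the right of lens 1, which lies 8.070 cm to the right of lens 2 — a virtual object — so d_o2 = −8.070 cm.
Lens 2: 1/d_i2 = 1/f₂ − 1/d_o2 = 1/(20.0) − 1/(-8.070) = 0.1739, so d_i2 = 5.75 cm.
The final image is real, 5.75 cm to the right of lens 2 (overall magnification ≈ -0.13).

5.75 cm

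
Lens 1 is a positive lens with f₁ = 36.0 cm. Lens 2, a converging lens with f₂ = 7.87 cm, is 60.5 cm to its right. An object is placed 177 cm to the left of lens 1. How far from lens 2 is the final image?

Lens 1: 1/d_i1 = 1/f₁ − 1/d_o1 = 1/(36.0) − 1/(177) = 0.02213, so d_i1 = 45.19 cm.
The intermediate image is 45.19 cm to the right of lens 1, which is 60.5 − (45.19) = 15.31 cm to the left of lens 2, so d_o2 = +15.31 cm.
Lens 2: 1/d_i2 = 1/f₂ − 1/d_o2 = 1/(7.87) − 1/(15.31) = 0.06175, so d_i2 = 16.2 cm.
The final image is real, 16.2 cm to the right of lens 2 (overall magnification ≈ 0.27).

16.2 cm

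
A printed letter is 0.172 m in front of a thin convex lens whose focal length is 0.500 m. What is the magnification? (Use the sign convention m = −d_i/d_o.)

1/d_i = 1/f − 1/d_o = 1/(0.5000) − 1/(0.172) = -3.814, so d_i = -0.2622 m.
m = −d_i/d_o = −(-0.2622)/(0.172) = +1.52.
The image is virtual, upright and enlarged, on the same side as the object.

m = +1.52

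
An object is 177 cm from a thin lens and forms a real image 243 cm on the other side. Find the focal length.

Real image ⇒ d_i = +243 cm.
1/f = 1/d_o + 1/d_i = 1/(177) + 1/(243) = 0.009765, so f = 102 cm.
Since f is positive, the thin lens is converging.

f = 102 cm (converging)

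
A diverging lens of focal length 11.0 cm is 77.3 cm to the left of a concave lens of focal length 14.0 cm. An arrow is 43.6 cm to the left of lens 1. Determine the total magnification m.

f₁ = −11.0 cm (diverging).
Lens 1: 1/d_i1 = 1/(-11.0) − 1/(43.6) = -0.1138, so d_i1 = -8.784 cm; m₁ = −d_i1/d_o1 = +0.2015.
d_o2 = 77.3 − (-8.784) = 86.08 cm.
f₂ = −14.0 cm (diverging).
Lens 2: 1/d_i2 = 1/(-14.0) − 1/(86.08) = -0.08305, so d_i2 = -12.04 cm; m₂ = −d_i2/d_o2 = +0.1399.
m = m₁·m₂ = (+0.2015)(+0.1399) = +0.0282.

m = +0.0282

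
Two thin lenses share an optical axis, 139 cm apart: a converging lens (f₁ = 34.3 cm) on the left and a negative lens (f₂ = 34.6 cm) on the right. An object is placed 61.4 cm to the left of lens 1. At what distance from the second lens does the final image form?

22.1 cm

Lens 1: 1/d_i1 = 1/f₁ − 1/d_o1 = 1/(34.3) − 1/(61.4) = 0.01287, so d_i1 = 77.71 cm.
The intermediate image is 77.71 cm to the right of lens 1, which is 139 − (77.71) = 61.29 cm to the left of lens 2, so d_o2 = +61.29 cm.
Lens 2 is diverging, so f₂ = −34.6 cm.
Lens 2: 1/d_i2 = 1/f₂ − 1/d_o2 = 1/(-34.6) − 1/(61.29) = -0.04522, so d_i2 = -22.1 cm.
The final image is virtual, 22.1 cm to the left of lens 2 (overall magnification ≈ -0.46).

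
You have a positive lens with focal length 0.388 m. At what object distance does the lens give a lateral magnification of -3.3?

0.506 m

m = −d_i/d_o ⇒ d_i = −m·d_o.
1/f = 1/d_o + 1/d_i = 1/d_o − 1/(m·d_o) = (1 − 1/m)/d_o, so d_o = f(1 − 1/m) = (0.3880)(1 − 1/(-3.3)) = 0.506 m.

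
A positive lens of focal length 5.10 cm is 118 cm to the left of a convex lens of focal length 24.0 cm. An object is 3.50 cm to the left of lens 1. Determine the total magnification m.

m = -0.727

Lens 1: 1/d_i1 = 1/(5.10) − 1/(3.50) = -0.08964, so d_i1 = -11.16 cm; m₁ = −d_i1/d_o1 = +3.189.
d_o2 = 118 − (-11.16) = 129.2 cm.
Lens 2: 1/d_i2 = 1/(24.0) − 1/(129.2) = 0.03393, so d_i2 = 29.48 cm; m₂ = −d_i2/d_o2 = -0.2281.
m = m₁·m₂ = (+3.189)(-0.2281) = -0.727.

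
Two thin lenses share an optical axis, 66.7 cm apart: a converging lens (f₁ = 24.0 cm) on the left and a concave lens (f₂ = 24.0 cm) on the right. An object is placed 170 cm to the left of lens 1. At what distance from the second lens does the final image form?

Lens 1: 1/d_i1 = 1/f₁ − 1/d_o1 = 1/(24.0) − 1/(170) = 0.03578, so d_i1 = 27.95 cm.
The intermediate image is 27.95 cm to the right of lens 1, which is 66.7 − (27.95) = 38.75 cm to the left of lens 2, so d_o2 = +38.75 cm.
Lens 2 is diverging, so f₂ = −24.0 cm.
Lens 2: 1/d_i2 = 1/f₂ − 1/d_o2 = 1/(-24.0) − 1/(38.75) = -0.06747, so d_i2 = -14.8 cm.
The final image is virtual, 14.8 cm to the left of lens 2 (overall magnification ≈ -0.063).

14.8 cm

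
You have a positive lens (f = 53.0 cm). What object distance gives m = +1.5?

17.7 cm

m = −d_i/d_o ⇒ d_i = −m·d_o.
1/f = 1/d_o + 1/d_i = 1/d_o − 1/(m·d_o) = (1 − 1/m)/d_o, so d_o = f(1 − 1/m) = (53.00)(1 − 1/(+1.5)) = 17.7 cm.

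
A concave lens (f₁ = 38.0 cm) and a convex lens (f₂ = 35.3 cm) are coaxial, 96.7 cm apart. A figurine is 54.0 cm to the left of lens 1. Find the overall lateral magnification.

f₁ = −38.0 cm (diverging).
Lens 1: 1/d_i1 = 1/(-38.0) − 1/(54.0) = -0.04483, so d_i1 = -22.30 cm; m₁ = −d_i1/d_o1 = +0.4130.
d_o2 = 96.7 − (-22.30) = 119.0 cm.
Lens 2: 1/d_i2 = 1/(35.3) − 1/(119.0) = 0.01993, so d_i2 = 50.19 cm; m₂ = −d_i2/d_o2 = -0.4217.
m = m₁·m₂ = (+0.4130)(-0.4217) = -0.174.

m = -0.174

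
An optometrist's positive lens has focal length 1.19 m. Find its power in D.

P = 1/f = 1/(1.19 m) = +0.840 D.

P = +0.840 D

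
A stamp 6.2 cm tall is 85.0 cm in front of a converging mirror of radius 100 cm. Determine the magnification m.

f = R/2 = 100/2 = 50.00 cm.
1/d_i = 1/f − 1/d_o = 1/(50.00) − 1/(85.0) = 0.008235, so d_i = 121.4 cm.
m = −d_i/d_o = −(121.4)/(85.0) = -1.43.
The image is real, inverted and enlarged, in front of the mirror.

m = -1.43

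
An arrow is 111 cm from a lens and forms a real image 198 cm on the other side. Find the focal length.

f = 71.1 cm (converging)

Real image ⇒ d_i = +198 cm.
1/f = 1/d_o + 1/d_i = 1/(111) + 1/(198) = 0.01406, so f = 71.1 cm.
Since f is positive, the lens is converging.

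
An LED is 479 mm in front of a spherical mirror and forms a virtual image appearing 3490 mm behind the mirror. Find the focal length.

Virtual image ⇒ d_i = −3490 mm.
1/f = 1/d_o + 1/d_i = 1/(479) + 1/(-3490) = 0.001801, so f = 555 mm.
Since f is positive, the spherical mirror is concave.

f = 555 mm (concave)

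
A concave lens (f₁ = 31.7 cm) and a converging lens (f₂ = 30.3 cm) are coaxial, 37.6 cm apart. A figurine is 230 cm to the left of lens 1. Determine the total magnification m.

m = -0.104

f₁ = −31.7 cm (diverging).
Lens 1: 1/d_i1 = 1/(-31.7) − 1/(230) = -0.03589, so d_i1 = -27.86 cm; m₁ = −d_i1/d_o1 = +0.1211.
d_o2 = 37.6 − (-27.86) = 65.46 cm.
Lens 2: 1/d_i2 = 1/(30.3) − 1/(65.46) = 0.01773, so d_i2 = 56.41 cm; m₂ = −d_i2/d_o2 = -0.8618.
m = m₁·m₂ = (+0.1211)(-0.8618) = -0.104.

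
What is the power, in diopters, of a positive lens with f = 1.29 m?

P = +0.775 D

P = 1/f = 1/(1.29 m) = +0.775 D.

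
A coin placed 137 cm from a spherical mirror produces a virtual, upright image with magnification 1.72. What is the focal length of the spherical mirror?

f = 327 cm (concave)

m = −d_i/d_o ⇒ d_i = −m·d_o = −(+1.72)·(137) = -235.6 cm.
1/f = 1/d_o + 1/d_i = 1/(137) + 1/(-235.6) = 0.003055, so f = 327 cm.
Since f is positive, the spherical mirror is concave.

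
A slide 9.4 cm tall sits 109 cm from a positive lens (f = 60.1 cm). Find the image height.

1/d_i = 1/f − 1/d_o = 1/(60.10) − 1/(109) = 0.007465, so d_i = 134.0 cm.
m = −d_i/d_o = -1.229.
|h_i| = |m|·h_o = 1.229 × 9.4 = 11.6 cm. The image is real, inverted and enlarged, on the far side of the lens.

11.6 cm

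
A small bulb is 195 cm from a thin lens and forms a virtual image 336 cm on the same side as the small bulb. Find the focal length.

f = 465 cm (converging)

Virtual image ⇒ d_i = −336 cm.
1/f = 1/d_o + 1/d_i = 1/(195) + 1/(-336) = 0.002152, so f = 465 cm.
Since f is positive, the thin lens is converging.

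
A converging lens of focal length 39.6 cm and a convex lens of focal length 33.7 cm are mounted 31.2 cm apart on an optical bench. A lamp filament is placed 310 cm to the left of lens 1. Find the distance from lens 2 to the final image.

Lens 1: 1/d_i1 = 1/f₁ − 1/d_o1 = 1/(39.6) − 1/(310) = 0.02203, so d_i1 = 45.40 cm.
The intermediate image is 45.40 cm to the right of lens 1, which lies 14.20 cm to the right of lens 2 — a virtual object — so d_o2 = −14.20 cm.
Lens 2: 1/d_i2 = 1/f₂ − 1/d_o2 = 1/(33.7) − 1/(-14.20) = 0.1001, so d_i2 = 9.99 cm.
The final image is real, 9.99 cm to the right of lens 2 (overall magnification ≈ -0.10).

9.99 cm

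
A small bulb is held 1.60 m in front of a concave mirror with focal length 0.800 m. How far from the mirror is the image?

1.60 m

Mirror equation: 1/s_i = 1/f − 1/s_o = 1/(0.8000) − 1/(1.60) = 1.250 − 0.6250 = 0.6250, so s_i = 1.60 m.
The image is real, inverted and same size, in front of the mirror.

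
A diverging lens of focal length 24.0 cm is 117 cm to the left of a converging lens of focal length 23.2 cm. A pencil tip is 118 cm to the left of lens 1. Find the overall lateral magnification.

m = -0.0345

f₁ = −24.0 cm (diverging).
Lens 1: 1/d_i1 = 1/(-24.0) − 1/(118) = -0.05014, so d_i1 = -19.94 cm; m₁ = −d_i1/d_o1 = +0.1690.
d_o2 = 117 − (-19.94) = 136.9 cm.
Lens 2: 1/d_i2 = 1/(23.2) − 1/(136.9) = 0.03580, so d_i2 = 27.93 cm; m₂ = −d_i2/d_o2 = -0.2040.
m = m₁·m₂ = (+0.1690)(-0.2040) = -0.0345.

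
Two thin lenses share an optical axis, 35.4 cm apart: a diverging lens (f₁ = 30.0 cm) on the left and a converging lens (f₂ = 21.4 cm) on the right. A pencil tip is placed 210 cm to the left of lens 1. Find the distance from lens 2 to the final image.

Lens 1 is diverging, so f₁ = −30.0 cm.
Lens 1: 1/d_i1 = 1/f₁ − 1/d_o1 = 1/(-30.0) − 1/(210) = -0.03810, so d_i1 = -26.25 cm.
The intermediate image is 26.25 cm to the left of lens 1 (virtual), which is 35.4 − (-26.25) = 61.65 cm to the left of lens 2, so d_o2 = +61.65 cm.
Lens 2: 1/d_i2 = 1/f₂ − 1/d_o2 = 1/(21.4) − 1/(61.65) = 0.03051, so d_i2 = 32.8 cm.
The final image is real, 32.8 cm to the right of lens 2 (overall magnification ≈ -0.066).

32.8 cm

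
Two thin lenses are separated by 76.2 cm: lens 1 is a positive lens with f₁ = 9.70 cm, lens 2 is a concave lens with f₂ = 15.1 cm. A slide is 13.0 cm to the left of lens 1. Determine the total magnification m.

m = -0.836

Lens 1: 1/d_i1 = 1/(9.70) − 1/(13.0) = 0.02617, so d_i1 = 38.21 cm; m₁ = −d_i1/d_o1 = -2.939.
d_o2 = 76.2 − (38.21) = 37.99 cm.
f₂ = −15.1 cm (diverging).
Lens 2: 1/d_i2 = 1/(-15.1) − 1/(37.99) = -0.09255, so d_i2 = -10.81 cm; m₂ = −d_i2/d_o2 = +0.2844.
m = m₁·m₂ = (-2.939)(+0.2844) = -0.836.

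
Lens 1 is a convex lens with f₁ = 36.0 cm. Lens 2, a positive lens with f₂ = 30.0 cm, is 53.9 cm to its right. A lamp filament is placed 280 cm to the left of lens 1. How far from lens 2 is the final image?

Lens 1: 1/d_i1 = 1/f₁ − 1/d_o1 = 1/(36.0) − 1/(280) = 0.02421, so d_i1 = 41.31 cm.
The intermediate image is 41.31 cm to the right of lens 1, which is 53.9 − (41.31) = 12.59 cm to the left of lens 2, so d_o2 = +12.59 cm.
Lens 2: 1/d_i2 = 1/f₂ − 1/d_o2 = 1/(30.0) − 1/(12.59) = -0.04609, so d_i2 = -21.7 cm.
The final image is virtual, 21.7 cm to the left of lens 2 (overall magnification ≈ -0.25).

21.7 cm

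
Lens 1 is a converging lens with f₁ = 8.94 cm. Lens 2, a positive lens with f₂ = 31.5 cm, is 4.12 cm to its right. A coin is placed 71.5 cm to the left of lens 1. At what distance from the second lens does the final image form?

5.11 cm

Lens 1: 1/d_i1 = 1/f₁ − 1/d_o1 = 1/(8.94) − 1/(71.5) = 0.09787, so d_i1 = 10.22 cm.
The intermediate image is 10.22 cm to the right of lens 1, which lies 6.100 cm to the right of lens 2 — a virtual object — so d_o2 = −6.100 cm.
Lens 2: 1/d_i2 = 1/f₂ − 1/d_o2 = 1/(31.5) − 1/(-6.100) = 0.1957, so d_i2 = 5.11 cm.
The final image is real, 5.11 cm to the right of lens 2 (overall magnification ≈ -0.12).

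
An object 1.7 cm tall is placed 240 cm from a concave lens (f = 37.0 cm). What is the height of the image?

For a concave lens, f = -37.0 cm.
1/d_i = 1/f − 1/d_o = 1/(-37.00) − 1/(240) = -0.03119, so d_i = -32.06 cm.
m = −d_i/d_o = +0.1336.
|h_i| = |m|·h_o = 0.1336 × 1.7 = 0.227 cm. The image is virtual, upright and reduced, on the same side as the object.

0.227 cm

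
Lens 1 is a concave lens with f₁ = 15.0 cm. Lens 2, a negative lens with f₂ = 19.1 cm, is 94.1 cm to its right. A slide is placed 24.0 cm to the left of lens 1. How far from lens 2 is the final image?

Lens 1 is diverging, so f₁ = −15.0 cm.
Lens 1: 1/d_i1 = 1/f₁ − 1/d_o1 = 1/(-15.0) − 1/(24.0) = -0.1083, so d_i1 = -9.231 cm.
The intermediate image is 9.231 cm to the left of lens 1 (virtual), which is 94.1 − (-9.231) = 103.3 cm to the left of lens 2, so d_o2 = +103.3 cm.
Lens 2 is diverging, so f₂ = −19.1 cm.
Lens 2: 1/d_i2 = 1/f₂ − 1/d_o2 = 1/(-19.1) − 1/(103.3) = -0.06204, so d_i2 = -16.1 cm.
The final image is virtual, 16.1 cm to the left of lens 2 (overall magnification ≈ 0.060).

16.1 cm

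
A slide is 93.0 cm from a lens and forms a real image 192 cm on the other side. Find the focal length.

f = 62.7 cm (converging)

Real image ⇒ d_i = +192 cm.
1/f = 1/d_o + 1/d_i = 1/(93.0) + 1/(192) = 0.01596, so f = 62.7 cm.
Since f is positive, the lens is converging.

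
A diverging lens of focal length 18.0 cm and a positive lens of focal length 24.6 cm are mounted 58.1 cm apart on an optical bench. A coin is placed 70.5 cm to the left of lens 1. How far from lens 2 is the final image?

Lens 1 is diverging, so f₁ = −18.0 cm.
Lens 1: 1/d_i1 = 1/f₁ − 1/d_o1 = 1/(-18.0) − 1/(70.5) = -0.06974, so d_i1 = -14.34 cm.
The intermediate image is 14.34 cm to the left of lens 1 (virtual), which is 58.1 − (-14.34) = 72.44 cm to the left of lens 2, so d_o2 = +72.44 cm.
Lens 2: 1/d_i2 = 1/f₂ − 1/d_o2 = 1/(24.6) − 1/(72.44) = 0.02685, so d_i2 = 37.2 cm.
The final image is real, 37.2 cm to the right of lens 2 (overall magnification ≈ -0.10).

37.2 cm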